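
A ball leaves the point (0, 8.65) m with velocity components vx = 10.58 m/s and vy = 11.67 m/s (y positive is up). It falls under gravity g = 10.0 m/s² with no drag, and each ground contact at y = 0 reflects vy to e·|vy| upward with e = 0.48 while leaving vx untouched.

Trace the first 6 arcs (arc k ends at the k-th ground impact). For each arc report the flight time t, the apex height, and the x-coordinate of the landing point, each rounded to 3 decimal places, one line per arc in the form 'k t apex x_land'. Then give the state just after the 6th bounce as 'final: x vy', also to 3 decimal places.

Arc 1: start y=8.650, vy=11.670 → t=2.925, apex=15.459, x_land=30.950, impact vy=-17.584
  bounce: vy ← 0.48·17.584 = 8.440
Arc 2: start y=0.000, vy=8.440 → t=1.688, apex=3.562, x_land=48.810, impact vy=-8.440
  bounce: vy ← 0.48·8.440 = 4.051
Arc 3: start y=0.000, vy=4.051 → t=0.810, apex=0.821, x_land=57.383, impact vy=-4.051
  bounce: vy ← 0.48·4.051 = 1.945
Arc 4: start y=0.000, vy=1.945 → t=0.389, apex=0.189, x_land=61.497, impact vy=-1.945
  bounce: vy ← 0.48·1.945 = 0.933
Arc 5: start y=0.000, vy=0.933 → t=0.187, apex=0.044, x_land=63.472, impact vy=-0.933
  bounce: vy ← 0.48·0.933 = 0.448
Arc 6: start y=0.000, vy=0.448 → t=0.090, apex=0.010, x_land=64.421, impact vy=-0.448
  bounce: vy ← 0.48·0.448 = 0.215

1 2.925 15.459 30.950
2 1.688 3.562 48.810
3 0.810 0.821 57.383
4 0.389 0.189 61.497
5 0.187 0.044 63.472
6 0.090 0.010 64.421
final: 64.421 0.215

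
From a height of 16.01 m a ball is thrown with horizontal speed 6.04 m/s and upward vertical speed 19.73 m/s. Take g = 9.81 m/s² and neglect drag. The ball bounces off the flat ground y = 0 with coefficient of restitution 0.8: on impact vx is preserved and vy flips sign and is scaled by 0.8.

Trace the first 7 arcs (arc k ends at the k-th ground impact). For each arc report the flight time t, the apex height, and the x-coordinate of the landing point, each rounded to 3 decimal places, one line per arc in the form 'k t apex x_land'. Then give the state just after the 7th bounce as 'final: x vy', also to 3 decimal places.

Arc 1: start y=16.010, vy=19.730 → t=4.715, apex=35.851, x_land=28.477, impact vy=-26.521
  bounce: vy ← 0.8·26.521 = 21.217
Arc 2: start y=0.000, vy=21.217 → t=4.326, apex=22.944, x_land=54.604, impact vy=-21.217
  bounce: vy ← 0.8·21.217 = 16.974
Arc 3: start y=0.000, vy=16.974 → t=3.460, apex=14.684, x_land=75.505, impact vy=-16.974
  bounce: vy ← 0.8·16.974 = 13.579
Arc 4: start y=0.000, vy=13.579 → t=2.768, apex=9.398, x_land=92.226, impact vy=-13.579
  bounce: vy ← 0.8·13.579 = 10.863
Arc 5: start y=0.000, vy=10.863 → t=2.215, apex=6.015, x_land=105.603, impact vy=-10.863
  bounce: vy ← 0.8·10.863 = 8.691
Arc 6: start y=0.000, vy=8.691 → t=1.772, apex=3.849, x_land=116.305, impact vy=-8.691
  bounce: vy ← 0.8·8.691 = 6.952
Arc 7: start y=0.000, vy=6.952 → t=1.417, apex=2.464, x_land=124.866, impact vy=-6.952
  bounce: vy ← 0.8·6.952 = 5.562

1 4.715 35.851 28.477
2 4.326 22.944 54.604
3 3.460 14.684 75.505
4 2.768 9.398 92.226
5 2.215 6.015 105.603
6 1.772 3.849 116.305
7 1.417 2.464 124.866
final: 124.866 5.562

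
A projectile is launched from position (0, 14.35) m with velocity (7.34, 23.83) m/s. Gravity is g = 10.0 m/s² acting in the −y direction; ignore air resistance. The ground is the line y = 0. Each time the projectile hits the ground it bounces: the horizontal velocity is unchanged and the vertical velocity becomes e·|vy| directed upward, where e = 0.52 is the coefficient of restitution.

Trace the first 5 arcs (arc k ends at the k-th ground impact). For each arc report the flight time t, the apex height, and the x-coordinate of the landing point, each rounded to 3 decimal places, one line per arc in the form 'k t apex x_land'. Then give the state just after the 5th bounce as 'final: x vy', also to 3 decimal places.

1 5.307 42.743 38.952
2 3.041 11.558 61.271
3 1.581 3.125 72.877
4 0.822 0.845 78.912
5 0.428 0.229 82.051
final: 82.051 1.112

Arc 1: start y=14.350, vy=23.830 → t=5.307, apex=42.743, x_land=38.952, impact vy=-29.238
  bounce: vy ← 0.52·29.238 = 15.204
Arc 2: start y=0.000, vy=15.204 → t=3.041, apex=11.558, x_land=61.271, impact vy=-15.204
  bounce: vy ← 0.52·15.204 = 7.906
Arc 3: start y=0.000, vy=7.906 → t=1.581, apex=3.125, x_land=72.877, impact vy=-7.906
  bounce: vy ← 0.52·7.906 = 4.111
Arc 4: start y=0.000, vy=4.111 → t=0.822, apex=0.845, x_land=78.912, impact vy=-4.111
  bounce: vy ← 0.52·4.111 = 2.138
Arc 5: start y=0.000, vy=2.138 → t=0.428, apex=0.229, x_land=82.051, impact vy=-2.138
  bounce: vy ← 0.52·2.138 = 1.112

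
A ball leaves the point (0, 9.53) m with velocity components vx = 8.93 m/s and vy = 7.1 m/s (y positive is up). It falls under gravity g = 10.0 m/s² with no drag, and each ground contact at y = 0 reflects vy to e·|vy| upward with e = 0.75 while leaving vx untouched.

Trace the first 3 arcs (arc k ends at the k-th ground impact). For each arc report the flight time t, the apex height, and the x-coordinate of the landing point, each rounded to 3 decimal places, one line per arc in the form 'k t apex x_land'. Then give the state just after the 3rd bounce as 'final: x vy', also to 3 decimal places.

1 2.262 12.050 20.204
2 2.329 6.778 40.999
3 1.747 3.813 56.595
final: 56.595 6.549

Arc 1: start y=9.530, vy=7.100 → t=2.262, apex=12.050, x_land=20.204, impact vy=-15.524
  bounce: vy ← 0.75·15.524 = 11.643
Arc 2: start y=0.000, vy=11.643 → t=2.329, apex=6.778, x_land=40.999, impact vy=-11.643
  bounce: vy ← 0.75·11.643 = 8.733
Arc 3: start y=0.000, vy=8.733 → t=1.747, apex=3.813, x_land=56.595, impact vy=-8.733
  bounce: vy ← 0.75·8.733 = 6.549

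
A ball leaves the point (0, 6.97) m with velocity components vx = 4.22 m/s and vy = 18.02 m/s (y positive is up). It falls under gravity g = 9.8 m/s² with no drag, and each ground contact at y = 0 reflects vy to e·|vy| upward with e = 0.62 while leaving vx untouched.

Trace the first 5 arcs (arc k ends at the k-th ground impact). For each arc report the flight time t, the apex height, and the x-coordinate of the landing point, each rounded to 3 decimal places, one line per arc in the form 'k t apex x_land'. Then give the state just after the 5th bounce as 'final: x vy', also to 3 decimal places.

1 4.030 23.537 17.009
2 2.718 9.048 28.477
3 1.685 3.478 35.588
4 1.045 1.337 39.997
5 0.648 0.514 42.730
final: 42.730 1.968

Arc 1: start y=6.970, vy=18.020 → t=4.030, apex=23.537, x_land=17.009, impact vy=-21.479
  bounce: vy ← 0.62·21.479 = 13.317
Arc 2: start y=0.000, vy=13.317 → t=2.718, apex=9.048, x_land=28.477, impact vy=-13.317
  bounce: vy ← 0.62·13.317 = 8.256
Arc 3: start y=0.000, vy=8.256 → t=1.685, apex=3.478, x_land=35.588, impact vy=-8.256
  bounce: vy ← 0.62·8.256 = 5.119
Arc 4: start y=0.000, vy=5.119 → t=1.045, apex=1.337, x_land=39.997, impact vy=-5.119
  bounce: vy ← 0.62·5.119 = 3.174
Arc 5: start y=0.000, vy=3.174 → t=0.648, apex=0.514, x_land=42.730, impact vy=-3.174
  bounce: vy ← 0.62·3.174 = 1.968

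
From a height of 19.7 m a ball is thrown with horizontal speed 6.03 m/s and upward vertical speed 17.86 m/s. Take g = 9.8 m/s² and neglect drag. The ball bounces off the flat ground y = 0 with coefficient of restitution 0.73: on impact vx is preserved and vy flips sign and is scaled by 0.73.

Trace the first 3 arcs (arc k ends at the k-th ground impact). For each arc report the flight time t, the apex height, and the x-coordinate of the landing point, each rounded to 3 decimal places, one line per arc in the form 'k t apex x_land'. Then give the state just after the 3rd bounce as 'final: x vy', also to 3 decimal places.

1 4.532 35.974 27.328
2 3.956 19.171 51.182
3 2.888 10.216 68.596
final: 68.596 10.330

Arc 1: start y=19.700, vy=17.860 → t=4.532, apex=35.974, x_land=27.328, impact vy=-26.554
  bounce: vy ← 0.73·26.554 = 19.384
Arc 2: start y=0.000, vy=19.384 → t=3.956, apex=19.171, x_land=51.182, impact vy=-19.384
  bounce: vy ← 0.73·19.384 = 14.150
Arc 3: start y=0.000, vy=14.150 → t=2.888, apex=10.216, x_land=68.596, impact vy=-14.150
  bounce: vy ← 0.73·14.150 = 10.330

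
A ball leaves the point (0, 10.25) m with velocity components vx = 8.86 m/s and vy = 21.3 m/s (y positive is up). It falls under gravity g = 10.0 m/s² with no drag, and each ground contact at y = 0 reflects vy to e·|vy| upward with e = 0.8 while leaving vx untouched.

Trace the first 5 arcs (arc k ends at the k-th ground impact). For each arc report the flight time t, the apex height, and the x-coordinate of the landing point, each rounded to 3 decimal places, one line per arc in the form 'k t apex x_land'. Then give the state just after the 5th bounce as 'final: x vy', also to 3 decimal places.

Arc 1: start y=10.250, vy=21.300 → t=4.696, apex=32.934, x_land=41.611, impact vy=-25.665
  bounce: vy ← 0.8·25.665 = 20.532
Arc 2: start y=0.000, vy=20.532 → t=4.106, apex=21.078, x_land=77.994, impact vy=-20.532
  bounce: vy ← 0.8·20.532 = 16.426
Arc 3: start y=0.000, vy=16.426 → t=3.285, apex=13.490, x_land=107.100, impact vy=-16.426
  bounce: vy ← 0.8·16.426 = 13.140
Arc 4: start y=0.000, vy=13.140 → t=2.628, apex=8.634, x_land=130.385, impact vy=-13.140
  bounce: vy ← 0.8·13.140 = 10.512
Arc 5: start y=0.000, vy=10.512 → t=2.102, apex=5.525, x_land=149.013, impact vy=-10.512
  bounce: vy ← 0.8·10.512 = 8.410

1 4.696 32.934 41.611
2 4.106 21.078 77.994
3 3.285 13.490 107.100
4 2.628 8.634 130.385
5 2.102 5.525 149.013
final: 149.013 8.410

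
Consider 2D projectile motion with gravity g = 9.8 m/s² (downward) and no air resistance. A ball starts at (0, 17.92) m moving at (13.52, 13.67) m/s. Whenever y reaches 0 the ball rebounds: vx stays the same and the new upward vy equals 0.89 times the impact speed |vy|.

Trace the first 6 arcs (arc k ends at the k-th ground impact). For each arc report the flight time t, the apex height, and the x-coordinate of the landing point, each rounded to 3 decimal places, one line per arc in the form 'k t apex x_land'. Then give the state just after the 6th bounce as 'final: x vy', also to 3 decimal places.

Arc 1: start y=17.920, vy=13.670 → t=3.762, apex=27.454, x_land=50.861, impact vy=-23.197
  bounce: vy ← 0.89·23.197 = 20.645
Arc 2: start y=0.000, vy=20.645 → t=4.213, apex=21.746, x_land=107.826, impact vy=-20.645
  bounce: vy ← 0.89·20.645 = 18.374
Arc 3: start y=0.000, vy=18.374 → t=3.750, apex=17.225, x_land=158.524, impact vy=-18.374
  bounce: vy ← 0.89·18.374 = 16.353
Arc 4: start y=0.000, vy=16.353 → t=3.337, apex=13.644, x_land=203.645, impact vy=-16.353
  bounce: vy ← 0.89·16.353 = 14.554
Arc 5: start y=0.000, vy=14.554 → t=2.970, apex=10.808, x_land=243.803, impact vy=-14.554
  bounce: vy ← 0.89·14.554 = 12.953
Arc 6: start y=0.000, vy=12.953 → t=2.644, apex=8.561, x_land=279.544, impact vy=-12.953
  bounce: vy ← 0.89·12.953 = 11.528

1 3.762 27.454 50.861
2 4.213 21.746 107.826
3 3.750 17.225 158.524
4 3.337 13.644 203.645
5 2.970 10.808 243.803
6 2.644 8.561 279.544
final: 279.544 11.528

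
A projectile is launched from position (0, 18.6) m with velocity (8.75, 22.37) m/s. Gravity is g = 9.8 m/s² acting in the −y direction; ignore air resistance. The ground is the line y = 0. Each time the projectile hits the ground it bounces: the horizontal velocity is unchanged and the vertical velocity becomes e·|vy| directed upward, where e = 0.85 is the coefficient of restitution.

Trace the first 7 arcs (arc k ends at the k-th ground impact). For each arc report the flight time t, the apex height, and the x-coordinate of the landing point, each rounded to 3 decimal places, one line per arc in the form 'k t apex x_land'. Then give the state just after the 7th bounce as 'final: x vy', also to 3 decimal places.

Arc 1: start y=18.600, vy=22.370 → t=5.284, apex=44.131, x_land=46.233, impact vy=-29.410
  bounce: vy ← 0.85·29.410 = 24.999
Arc 2: start y=0.000, vy=24.999 → t=5.102, apex=31.885, x_land=90.874, impact vy=-24.999
  bounce: vy ← 0.85·24.999 = 21.249
Arc 3: start y=0.000, vy=21.249 → t=4.337, apex=23.037, x_land=128.818, impact vy=-21.249
  bounce: vy ← 0.85·21.249 = 18.062
Arc 4: start y=0.000, vy=18.062 → t=3.686, apex=16.644, x_land=161.071, impact vy=-18.062
  bounce: vy ← 0.85·18.062 = 15.352
Arc 5: start y=0.000, vy=15.352 → t=3.133, apex=12.025, x_land=188.486, impact vy=-15.352
  bounce: vy ← 0.85·15.352 = 13.050
Arc 6: start y=0.000, vy=13.050 → t=2.663, apex=8.688, x_land=211.789, impact vy=-13.050
  bounce: vy ← 0.85·13.050 = 11.092
Arc 7: start y=0.000, vy=11.092 → t=2.264, apex=6.277, x_land=231.597, impact vy=-11.092
  bounce: vy ← 0.85·11.092 = 9.428

1 5.284 44.131 46.233
2 5.102 31.885 90.874
3 4.337 23.037 128.818
4 3.686 16.644 161.071
5 3.133 12.025 188.486
6 2.663 8.688 211.789
7 2.264 6.277 231.597
final: 231.597 9.428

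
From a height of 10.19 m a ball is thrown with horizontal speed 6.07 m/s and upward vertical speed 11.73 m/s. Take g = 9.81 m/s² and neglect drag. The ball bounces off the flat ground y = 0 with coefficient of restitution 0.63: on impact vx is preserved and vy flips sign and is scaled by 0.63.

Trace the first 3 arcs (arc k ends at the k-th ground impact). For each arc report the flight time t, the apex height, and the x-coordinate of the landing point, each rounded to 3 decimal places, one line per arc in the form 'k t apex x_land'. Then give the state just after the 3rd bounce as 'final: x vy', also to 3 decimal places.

Arc 1: start y=10.190, vy=11.730 → t=3.068, apex=17.203, x_land=18.626, impact vy=-18.372
  bounce: vy ← 0.63·18.372 = 11.574
Arc 2: start y=0.000, vy=11.574 → t=2.360, apex=6.828, x_land=32.949, impact vy=-11.574
  bounce: vy ← 0.63·11.574 = 7.292
Arc 3: start y=0.000, vy=7.292 → t=1.487, apex=2.710, x_land=41.972, impact vy=-7.292
  bounce: vy ← 0.63·7.292 = 4.594

1 3.068 17.203 18.626
2 2.360 6.828 32.949
3 1.487 2.710 41.972
final: 41.972 4.594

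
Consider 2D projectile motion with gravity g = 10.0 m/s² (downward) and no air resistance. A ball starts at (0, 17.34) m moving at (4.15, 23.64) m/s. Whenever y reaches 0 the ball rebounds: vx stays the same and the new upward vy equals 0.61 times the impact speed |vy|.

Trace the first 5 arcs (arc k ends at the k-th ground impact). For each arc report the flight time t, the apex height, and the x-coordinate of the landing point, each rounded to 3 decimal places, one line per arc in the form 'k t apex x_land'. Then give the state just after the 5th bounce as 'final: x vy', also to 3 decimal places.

Arc 1: start y=17.340, vy=23.640 → t=5.373, apex=45.282, x_land=22.300, impact vy=-30.094
  bounce: vy ← 0.61·30.094 = 18.357
Arc 2: start y=0.000, vy=18.357 → t=3.671, apex=16.850, x_land=37.536, impact vy=-18.357
  bounce: vy ← 0.61·18.357 = 11.198
Arc 3: start y=0.000, vy=11.198 → t=2.240, apex=6.270, x_land=46.831, impact vy=-11.198
  bounce: vy ← 0.61·11.198 = 6.831
Arc 4: start y=0.000, vy=6.831 → t=1.366, apex=2.333, x_land=52.500, impact vy=-6.831
  bounce: vy ← 0.61·6.831 = 4.167
Arc 5: start y=0.000, vy=4.167 → t=0.833, apex=0.868, x_land=55.958, impact vy=-4.167
  bounce: vy ← 0.61·4.167 = 2.542

1 5.373 45.282 22.300
2 3.671 16.850 37.536
3 2.240 6.270 46.831
4 1.366 2.333 52.500
5 0.833 0.868 55.958
final: 55.958 2.542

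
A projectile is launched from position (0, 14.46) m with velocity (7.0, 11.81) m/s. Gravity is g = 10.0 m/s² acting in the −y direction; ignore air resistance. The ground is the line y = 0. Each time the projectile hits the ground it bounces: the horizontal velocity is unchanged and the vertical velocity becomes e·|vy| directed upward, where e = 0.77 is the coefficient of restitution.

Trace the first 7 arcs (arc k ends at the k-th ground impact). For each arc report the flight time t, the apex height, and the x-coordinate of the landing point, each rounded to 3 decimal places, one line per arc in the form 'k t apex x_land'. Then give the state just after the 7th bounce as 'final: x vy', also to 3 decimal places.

Arc 1: start y=14.460, vy=11.810 → t=3.251, apex=21.434, x_land=22.760, impact vy=-20.704
  bounce: vy ← 0.77·20.704 = 15.942
Arc 2: start y=0.000, vy=15.942 → t=3.188, apex=12.708, x_land=45.080, impact vy=-15.942
  bounce: vy ← 0.77·15.942 = 12.276
Arc 3: start y=0.000, vy=12.276 → t=2.455, apex=7.535, x_land=62.266, impact vy=-12.276
  bounce: vy ← 0.77·12.276 = 9.452
Arc 4: start y=0.000, vy=9.452 → t=1.890, apex=4.467, x_land=75.499, impact vy=-9.452
  bounce: vy ← 0.77·9.452 = 7.278
Arc 5: start y=0.000, vy=7.278 → t=1.456, apex=2.649, x_land=85.688, impact vy=-7.278
  bounce: vy ← 0.77·7.278 = 5.604
Arc 6: start y=0.000, vy=5.604 → t=1.121, apex=1.570, x_land=93.534, impact vy=-5.604
  bounce: vy ← 0.77·5.604 = 4.315
Arc 7: start y=0.000, vy=4.315 → t=0.863, apex=0.931, x_land=99.576, impact vy=-4.315
  bounce: vy ← 0.77·4.315 = 3.323

1 3.251 21.434 22.760
2 3.188 12.708 45.080
3 2.455 7.535 62.266
4 1.890 4.467 75.499
5 1.456 2.649 85.688
6 1.121 1.570 93.534
7 0.863 0.931 99.576
final: 99.576 3.323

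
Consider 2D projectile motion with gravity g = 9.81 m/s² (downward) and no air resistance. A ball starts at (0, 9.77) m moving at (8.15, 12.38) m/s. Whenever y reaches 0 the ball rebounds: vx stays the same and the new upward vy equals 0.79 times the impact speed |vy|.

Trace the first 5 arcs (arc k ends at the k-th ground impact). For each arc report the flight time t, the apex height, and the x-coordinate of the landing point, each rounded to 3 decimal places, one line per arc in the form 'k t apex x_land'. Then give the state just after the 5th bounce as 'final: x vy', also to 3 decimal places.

Arc 1: start y=9.770, vy=12.380 → t=3.155, apex=17.582, x_land=25.715, impact vy=-18.573
  bounce: vy ← 0.79·18.573 = 14.673
Arc 2: start y=0.000, vy=14.673 → t=2.991, apex=10.973, x_land=50.095, impact vy=-14.673
  bounce: vy ← 0.79·14.673 = 11.591
Arc 3: start y=0.000, vy=11.591 → t=2.363, apex=6.848, x_land=69.354, impact vy=-11.591
  bounce: vy ← 0.79·11.591 = 9.157
Arc 4: start y=0.000, vy=9.157 → t=1.867, apex=4.274, x_land=84.570, impact vy=-9.157
  bounce: vy ← 0.79·9.157 = 7.234
Arc 5: start y=0.000, vy=7.234 → t=1.475, apex=2.667, x_land=96.590, impact vy=-7.234
  bounce: vy ← 0.79·7.234 = 5.715

1 3.155 17.582 25.715
2 2.991 10.973 50.095
3 2.363 6.848 69.354
4 1.867 4.274 84.570
5 1.475 2.667 96.590
final: 96.590 5.715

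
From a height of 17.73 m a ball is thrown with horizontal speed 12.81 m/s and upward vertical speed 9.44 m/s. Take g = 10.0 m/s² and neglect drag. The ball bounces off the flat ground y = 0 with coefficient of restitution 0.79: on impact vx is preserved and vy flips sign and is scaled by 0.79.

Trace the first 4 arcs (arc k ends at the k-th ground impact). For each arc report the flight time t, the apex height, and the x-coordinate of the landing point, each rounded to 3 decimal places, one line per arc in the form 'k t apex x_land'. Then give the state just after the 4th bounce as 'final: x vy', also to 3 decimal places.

1 3.050 22.186 39.076
2 3.328 13.846 81.710
3 2.629 8.641 115.391
4 2.077 5.393 141.999
final: 141.999 8.205

Arc 1: start y=17.730, vy=9.440 → t=3.050, apex=22.186, x_land=39.076, impact vy=-21.065
  bounce: vy ← 0.79·21.065 = 16.641
Arc 2: start y=0.000, vy=16.641 → t=3.328, apex=13.846, x_land=81.710, impact vy=-16.641
  bounce: vy ← 0.79·16.641 = 13.146
Arc 3: start y=0.000, vy=13.146 → t=2.629, apex=8.641, x_land=115.391, impact vy=-13.146
  bounce: vy ← 0.79·13.146 = 10.386
Arc 4: start y=0.000, vy=10.386 → t=2.077, apex=5.393, x_land=141.999, impact vy=-10.386
  bounce: vy ← 0.79·10.386 = 8.205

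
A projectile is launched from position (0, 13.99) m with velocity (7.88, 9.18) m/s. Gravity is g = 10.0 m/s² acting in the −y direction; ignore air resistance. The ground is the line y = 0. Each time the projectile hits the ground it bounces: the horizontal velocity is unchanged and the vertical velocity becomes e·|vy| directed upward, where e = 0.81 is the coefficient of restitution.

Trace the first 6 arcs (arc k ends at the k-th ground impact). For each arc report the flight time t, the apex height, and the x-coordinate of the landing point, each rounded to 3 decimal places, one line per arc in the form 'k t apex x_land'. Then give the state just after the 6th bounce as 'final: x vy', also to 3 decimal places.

Arc 1: start y=13.990, vy=9.180 → t=2.826, apex=18.204, x_land=22.269, impact vy=-19.081
  bounce: vy ← 0.81·19.081 = 15.455
Arc 2: start y=0.000, vy=15.455 → t=3.091, apex=11.943, x_land=46.627, impact vy=-15.455
  bounce: vy ← 0.81·15.455 = 12.519
Arc 3: start y=0.000, vy=12.519 → t=2.504, apex=7.836, x_land=66.357, impact vy=-12.519
  bounce: vy ← 0.81·12.519 = 10.140
Arc 4: start y=0.000, vy=10.140 → t=2.028, apex=5.141, x_land=82.338, impact vy=-10.140
  bounce: vy ← 0.81·10.140 = 8.214
Arc 5: start y=0.000, vy=8.214 → t=1.643, apex=3.373, x_land=95.282, impact vy=-8.214
  bounce: vy ← 0.81·8.214 = 6.653
Arc 6: start y=0.000, vy=6.653 → t=1.331, apex=2.213, x_land=105.768, impact vy=-6.653
  bounce: vy ← 0.81·6.653 = 5.389

1 2.826 18.204 22.269
2 3.091 11.943 46.627
3 2.504 7.836 66.357
4 2.028 5.141 82.338
5 1.643 3.373 95.282
6 1.331 2.213 105.768
final: 105.768 5.389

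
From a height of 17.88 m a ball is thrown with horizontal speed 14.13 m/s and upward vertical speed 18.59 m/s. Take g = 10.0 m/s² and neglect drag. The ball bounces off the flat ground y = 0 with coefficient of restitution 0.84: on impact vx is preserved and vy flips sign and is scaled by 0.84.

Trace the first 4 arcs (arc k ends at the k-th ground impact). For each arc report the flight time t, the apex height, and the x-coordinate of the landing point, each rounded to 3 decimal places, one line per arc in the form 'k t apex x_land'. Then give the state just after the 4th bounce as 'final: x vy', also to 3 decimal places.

Arc 1: start y=17.880, vy=18.590 → t=4.511, apex=35.159, x_land=63.737, impact vy=-26.518
  bounce: vy ← 0.84·26.518 = 22.275
Arc 2: start y=0.000, vy=22.275 → t=4.455, apex=24.808, x_land=126.686, impact vy=-22.275
  bounce: vy ← 0.84·22.275 = 18.711
Arc 3: start y=0.000, vy=18.711 → t=3.742, apex=17.505, x_land=179.563, impact vy=-18.711
  bounce: vy ← 0.84·18.711 = 15.717
Arc 4: start y=0.000, vy=15.717 → t=3.143, apex=12.351, x_land=223.980, impact vy=-15.717
  bounce: vy ← 0.84·15.717 = 13.202

1 4.511 35.159 63.737
2 4.455 24.808 126.686
3 3.742 17.505 179.563
4 3.143 12.351 223.980
final: 223.980 13.202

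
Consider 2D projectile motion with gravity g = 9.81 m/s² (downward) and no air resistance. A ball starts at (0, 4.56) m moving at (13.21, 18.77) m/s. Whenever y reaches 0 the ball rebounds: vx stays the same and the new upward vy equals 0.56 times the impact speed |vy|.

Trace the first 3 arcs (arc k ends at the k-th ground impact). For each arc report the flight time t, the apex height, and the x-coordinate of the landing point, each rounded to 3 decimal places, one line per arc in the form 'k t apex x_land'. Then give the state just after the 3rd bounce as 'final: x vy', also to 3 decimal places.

Arc 1: start y=4.560, vy=18.770 → t=4.056, apex=22.517, x_land=53.579, impact vy=-21.019
  bounce: vy ← 0.56·21.019 = 11.770
Arc 2: start y=0.000, vy=11.770 → t=2.400, apex=7.061, x_land=85.278, impact vy=-11.770
  bounce: vy ← 0.56·11.770 = 6.591
Arc 3: start y=0.000, vy=6.591 → t=1.344, apex=2.214, x_land=103.030, impact vy=-6.591
  bounce: vy ← 0.56·6.591 = 3.691

1 4.056 22.517 53.579
2 2.400 7.061 85.278
3 1.344 2.214 103.030
final: 103.030 3.691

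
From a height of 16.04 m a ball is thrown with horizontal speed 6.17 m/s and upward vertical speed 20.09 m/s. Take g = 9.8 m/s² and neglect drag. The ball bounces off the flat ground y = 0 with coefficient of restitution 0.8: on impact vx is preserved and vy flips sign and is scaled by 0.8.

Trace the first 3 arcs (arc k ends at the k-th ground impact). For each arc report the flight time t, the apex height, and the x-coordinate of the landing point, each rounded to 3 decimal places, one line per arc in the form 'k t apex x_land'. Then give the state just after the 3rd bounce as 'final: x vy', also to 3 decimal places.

Arc 1: start y=16.040, vy=20.090 → t=4.784, apex=36.632, x_land=29.519, impact vy=-26.795
  bounce: vy ← 0.8·26.795 = 21.436
Arc 2: start y=0.000, vy=21.436 → t=4.375, apex=23.445, x_land=56.511, impact vy=-21.436
  bounce: vy ← 0.8·21.436 = 17.149
Arc 3: start y=0.000, vy=17.149 → t=3.500, apex=15.005, x_land=78.105, impact vy=-17.149
  bounce: vy ← 0.8·17.149 = 13.719

1 4.784 36.632 29.519
2 4.375 23.445 56.511
3 3.500 15.005 78.105
final: 78.105 13.719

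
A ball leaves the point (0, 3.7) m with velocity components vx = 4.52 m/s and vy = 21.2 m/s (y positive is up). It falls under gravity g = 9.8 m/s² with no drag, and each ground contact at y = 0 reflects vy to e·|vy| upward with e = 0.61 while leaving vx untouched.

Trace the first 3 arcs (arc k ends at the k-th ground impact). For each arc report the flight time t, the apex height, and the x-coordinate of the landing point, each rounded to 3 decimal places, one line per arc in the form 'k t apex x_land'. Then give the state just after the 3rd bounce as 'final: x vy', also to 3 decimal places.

Arc 1: start y=3.700, vy=21.200 → t=4.495, apex=26.631, x_land=20.315, impact vy=-22.846
  bounce: vy ← 0.61·22.846 = 13.936
Arc 2: start y=0.000, vy=13.936 → t=2.844, apex=9.909, x_land=33.171, impact vy=-13.936
  bounce: vy ← 0.61·13.936 = 8.501
Arc 3: start y=0.000, vy=8.501 → t=1.735, apex=3.687, x_land=41.013, impact vy=-8.501
  bounce: vy ← 0.61·8.501 = 5.186

1 4.495 26.631 20.315
2 2.844 9.909 33.171
3 1.735 3.687 41.013
final: 41.013 5.186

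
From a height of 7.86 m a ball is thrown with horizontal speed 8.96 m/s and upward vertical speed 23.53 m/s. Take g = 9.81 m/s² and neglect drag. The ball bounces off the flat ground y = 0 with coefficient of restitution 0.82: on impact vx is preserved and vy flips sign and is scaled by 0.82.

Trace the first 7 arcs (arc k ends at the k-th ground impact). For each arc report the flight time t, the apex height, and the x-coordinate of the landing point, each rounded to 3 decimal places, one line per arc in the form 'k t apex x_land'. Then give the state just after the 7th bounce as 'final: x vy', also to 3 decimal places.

1 5.111 36.079 45.792
2 4.448 24.260 85.645
3 3.647 16.312 118.324
4 2.991 10.968 145.121
5 2.452 7.375 167.095
6 2.011 4.959 185.113
7 1.649 3.334 199.889
final: 199.889 6.632

Arc 1: start y=7.860, vy=23.530 → t=5.111, apex=36.079, x_land=45.792, impact vy=-26.606
  bounce: vy ← 0.82·26.606 = 21.817
Arc 2: start y=0.000, vy=21.817 → t=4.448, apex=24.260, x_land=85.645, impact vy=-21.817
  bounce: vy ← 0.82·21.817 = 17.890
Arc 3: start y=0.000, vy=17.890 → t=3.647, apex=16.312, x_land=118.324, impact vy=-17.890
  bounce: vy ← 0.82·17.890 = 14.670
Arc 4: start y=0.000, vy=14.670 → t=2.991, apex=10.968, x_land=145.121, impact vy=-14.670
  bounce: vy ← 0.82·14.670 = 12.029
Arc 5: start y=0.000, vy=12.029 → t=2.452, apex=7.375, x_land=167.095, impact vy=-12.029
  bounce: vy ← 0.82·12.029 = 9.864
Arc 6: start y=0.000, vy=9.864 → t=2.011, apex=4.959, x_land=185.113, impact vy=-9.864
  bounce: vy ← 0.82·9.864 = 8.088
Arc 7: start y=0.000, vy=8.088 → t=1.649, apex=3.334, x_land=199.889, impact vy=-8.088
  bounce: vy ← 0.82·8.088 = 6.632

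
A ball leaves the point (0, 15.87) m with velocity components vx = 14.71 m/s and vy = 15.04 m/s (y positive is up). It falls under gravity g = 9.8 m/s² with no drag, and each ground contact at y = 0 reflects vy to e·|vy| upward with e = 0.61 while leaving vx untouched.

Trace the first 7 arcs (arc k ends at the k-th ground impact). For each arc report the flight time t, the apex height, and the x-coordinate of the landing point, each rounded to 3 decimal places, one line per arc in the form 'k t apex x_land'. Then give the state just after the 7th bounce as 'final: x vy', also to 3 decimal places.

1 3.900 27.411 57.367
2 2.886 10.200 99.813
3 1.760 3.795 125.705
4 1.074 1.412 141.499
5 0.655 0.525 151.134
6 0.400 0.196 157.011
7 0.244 0.073 160.596
final: 160.596 0.728

Arc 1: start y=15.870, vy=15.040 → t=3.900, apex=27.411, x_land=57.367, impact vy=-23.179
  bounce: vy ← 0.61·23.179 = 14.139
Arc 2: start y=0.000, vy=14.139 → t=2.886, apex=10.200, x_land=99.813, impact vy=-14.139
  bounce: vy ← 0.61·14.139 = 8.625
Arc 3: start y=0.000, vy=8.625 → t=1.760, apex=3.795, x_land=125.705, impact vy=-8.625
  bounce: vy ← 0.61·8.625 = 5.261
Arc 4: start y=0.000, vy=5.261 → t=1.074, apex=1.412, x_land=141.499, impact vy=-5.261
  bounce: vy ← 0.61·5.261 = 3.209
Arc 5: start y=0.000, vy=3.209 → t=0.655, apex=0.525, x_land=151.134, impact vy=-3.209
  bounce: vy ← 0.61·3.209 = 1.958
Arc 6: start y=0.000, vy=1.958 → t=0.400, apex=0.196, x_land=157.011, impact vy=-1.958
  bounce: vy ← 0.61·1.958 = 1.194
Arc 7: start y=0.000, vy=1.194 → t=0.244, apex=0.073, x_land=160.596, impact vy=-1.194
  bounce: vy ← 0.61·1.194 = 0.728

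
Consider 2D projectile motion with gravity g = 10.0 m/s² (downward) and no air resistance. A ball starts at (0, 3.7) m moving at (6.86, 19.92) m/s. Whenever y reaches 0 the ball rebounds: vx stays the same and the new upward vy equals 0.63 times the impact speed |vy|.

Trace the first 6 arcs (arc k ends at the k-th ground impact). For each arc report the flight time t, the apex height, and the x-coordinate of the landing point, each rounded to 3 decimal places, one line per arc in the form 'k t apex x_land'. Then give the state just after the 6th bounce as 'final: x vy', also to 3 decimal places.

1 4.162 23.540 28.550
2 2.734 9.343 47.305
3 1.722 3.708 59.121
4 1.085 1.472 66.564
5 0.684 0.584 71.254
6 0.431 0.232 74.208
final: 74.208 1.357

Arc 1: start y=3.700, vy=19.920 → t=4.162, apex=23.540, x_land=28.550, impact vy=-21.698
  bounce: vy ← 0.63·21.698 = 13.670
Arc 2: start y=0.000, vy=13.670 → t=2.734, apex=9.343, x_land=47.305, impact vy=-13.670
  bounce: vy ← 0.63·13.670 = 8.612
Arc 3: start y=0.000, vy=8.612 → t=1.722, apex=3.708, x_land=59.121, impact vy=-8.612
  bounce: vy ← 0.63·8.612 = 5.426
Arc 4: start y=0.000, vy=5.426 → t=1.085, apex=1.472, x_land=66.564, impact vy=-5.426
  bounce: vy ← 0.63·5.426 = 3.418
Arc 5: start y=0.000, vy=3.418 → t=0.684, apex=0.584, x_land=71.254, impact vy=-3.418
  bounce: vy ← 0.63·3.418 = 2.153
Arc 6: start y=0.000, vy=2.153 → t=0.431, apex=0.232, x_land=74.208, impact vy=-2.153
  bounce: vy ← 0.63·2.153 = 1.357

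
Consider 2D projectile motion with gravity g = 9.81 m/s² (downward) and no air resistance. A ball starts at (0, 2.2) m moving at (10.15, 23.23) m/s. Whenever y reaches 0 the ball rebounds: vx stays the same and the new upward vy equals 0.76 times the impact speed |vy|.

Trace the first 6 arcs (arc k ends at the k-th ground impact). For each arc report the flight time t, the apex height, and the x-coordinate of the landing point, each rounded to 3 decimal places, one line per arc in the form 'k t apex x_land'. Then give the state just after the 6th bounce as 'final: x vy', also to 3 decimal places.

1 4.829 29.704 49.013
2 3.741 17.157 86.979
3 2.843 9.910 115.834
4 2.161 5.724 137.763
5 1.642 3.306 154.430
6 1.248 1.910 167.096
final: 167.096 4.652

Arc 1: start y=2.200, vy=23.230 → t=4.829, apex=29.704, x_land=49.013, impact vy=-24.141
  bounce: vy ← 0.76·24.141 = 18.347
Arc 2: start y=0.000, vy=18.347 → t=3.741, apex=17.157, x_land=86.979, impact vy=-18.347
  bounce: vy ← 0.76·18.347 = 13.944
Arc 3: start y=0.000, vy=13.944 → t=2.843, apex=9.910, x_land=115.834, impact vy=-13.944
  bounce: vy ← 0.76·13.944 = 10.597
Arc 4: start y=0.000, vy=10.597 → t=2.161, apex=5.724, x_land=137.763, impact vy=-10.597
  bounce: vy ← 0.76·10.597 = 8.054
Arc 5: start y=0.000, vy=8.054 → t=1.642, apex=3.306, x_land=154.430, impact vy=-8.054
  bounce: vy ← 0.76·8.054 = 6.121
Arc 6: start y=0.000, vy=6.121 → t=1.248, apex=1.910, x_land=167.096, impact vy=-6.121
  bounce: vy ← 0.76·6.121 = 4.652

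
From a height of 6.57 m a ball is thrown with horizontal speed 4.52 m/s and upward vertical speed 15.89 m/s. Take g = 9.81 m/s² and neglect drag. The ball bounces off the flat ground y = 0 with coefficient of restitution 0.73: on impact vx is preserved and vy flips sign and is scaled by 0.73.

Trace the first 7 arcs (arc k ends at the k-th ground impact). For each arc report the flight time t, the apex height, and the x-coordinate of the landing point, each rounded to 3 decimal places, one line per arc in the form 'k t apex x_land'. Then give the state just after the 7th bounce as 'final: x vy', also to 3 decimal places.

Arc 1: start y=6.570, vy=15.890 → t=3.611, apex=19.439, x_land=16.320, impact vy=-19.529
  bounce: vy ← 0.73·19.529 = 14.256
Arc 2: start y=0.000, vy=14.256 → t=2.907, apex=10.359, x_land=29.457, impact vy=-14.256
  bounce: vy ← 0.73·14.256 = 10.407
Arc 3: start y=0.000, vy=10.407 → t=2.122, apex=5.520, x_land=39.047, impact vy=-10.407
  bounce: vy ← 0.73·10.407 = 7.597
Arc 4: start y=0.000, vy=7.597 → t=1.549, apex=2.942, x_land=46.048, impact vy=-7.597
  bounce: vy ← 0.73·7.597 = 5.546
Arc 5: start y=0.000, vy=5.546 → t=1.131, apex=1.568, x_land=51.159, impact vy=-5.546
  bounce: vy ← 0.73·5.546 = 4.049
Arc 6: start y=0.000, vy=4.049 → t=0.825, apex=0.835, x_land=54.890, impact vy=-4.049
  bounce: vy ← 0.73·4.049 = 2.955
Arc 7: start y=0.000, vy=2.955 → t=0.603, apex=0.445, x_land=57.613, impact vy=-2.955
  bounce: vy ← 0.73·2.955 = 2.157

1 3.611 19.439 16.320
2 2.907 10.359 29.457
3 2.122 5.520 39.047
4 1.549 2.942 46.048
5 1.131 1.568 51.159
6 0.825 0.835 54.890
7 0.603 0.445 57.613
final: 57.613 2.157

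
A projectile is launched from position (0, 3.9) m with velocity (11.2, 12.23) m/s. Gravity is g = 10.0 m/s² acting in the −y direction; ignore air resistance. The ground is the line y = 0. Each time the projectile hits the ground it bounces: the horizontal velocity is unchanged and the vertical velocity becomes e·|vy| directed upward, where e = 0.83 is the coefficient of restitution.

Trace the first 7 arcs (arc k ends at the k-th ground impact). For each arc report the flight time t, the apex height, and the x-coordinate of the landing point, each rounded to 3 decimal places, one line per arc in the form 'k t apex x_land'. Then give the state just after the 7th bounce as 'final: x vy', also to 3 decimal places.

Arc 1: start y=3.900, vy=12.230 → t=2.732, apex=11.379, x_land=30.593, impact vy=-15.086
  bounce: vy ← 0.83·15.086 = 12.521
Arc 2: start y=0.000, vy=12.521 → t=2.504, apex=7.839, x_land=58.640, impact vy=-12.521
  bounce: vy ← 0.83·12.521 = 10.392
Arc 3: start y=0.000, vy=10.392 → t=2.078, apex=5.400, x_land=81.919, impact vy=-10.392
  bounce: vy ← 0.83·10.392 = 8.626
Arc 4: start y=0.000, vy=8.626 → t=1.725, apex=3.720, x_land=101.241, impact vy=-8.626
  bounce: vy ← 0.83·8.626 = 7.159
Arc 5: start y=0.000, vy=7.159 → t=1.432, apex=2.563, x_land=117.278, impact vy=-7.159
  bounce: vy ← 0.83·7.159 = 5.942
Arc 6: start y=0.000, vy=5.942 → t=1.188, apex=1.766, x_land=130.589, impact vy=-5.942
  bounce: vy ← 0.83·5.942 = 4.932
Arc 7: start y=0.000, vy=4.932 → t=0.986, apex=1.216, x_land=141.636, impact vy=-4.932
  bounce: vy ← 0.83·4.932 = 4.094

1 2.732 11.379 30.593
2 2.504 7.839 58.640
3 2.078 5.400 81.919
4 1.725 3.720 101.241
5 1.432 2.563 117.278
6 1.188 1.766 130.589
7 0.986 1.216 141.636
final: 141.636 4.094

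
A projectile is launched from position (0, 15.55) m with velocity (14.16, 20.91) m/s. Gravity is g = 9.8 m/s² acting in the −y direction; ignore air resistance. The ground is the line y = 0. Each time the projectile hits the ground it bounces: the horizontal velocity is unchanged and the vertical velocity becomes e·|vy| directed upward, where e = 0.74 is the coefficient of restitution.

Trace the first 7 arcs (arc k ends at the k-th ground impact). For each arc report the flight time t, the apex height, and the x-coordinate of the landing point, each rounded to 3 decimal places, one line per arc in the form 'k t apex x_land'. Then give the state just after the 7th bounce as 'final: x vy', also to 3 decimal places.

1 4.913 37.858 69.572
2 4.114 20.731 127.823
3 3.044 11.352 170.928
4 2.253 6.216 202.827
5 1.667 3.404 226.431
6 1.234 1.864 243.899
7 0.913 1.021 256.825
final: 256.825 3.310

Arc 1: start y=15.550, vy=20.910 → t=4.913, apex=37.858, x_land=69.572, impact vy=-27.240
  bounce: vy ← 0.74·27.240 = 20.157
Arc 2: start y=0.000, vy=20.157 → t=4.114, apex=20.731, x_land=127.823, impact vy=-20.157
  bounce: vy ← 0.74·20.157 = 14.917
Arc 3: start y=0.000, vy=14.917 → t=3.044, apex=11.352, x_land=170.928, impact vy=-14.917
  bounce: vy ← 0.74·14.917 = 11.038
Arc 4: start y=0.000, vy=11.038 → t=2.253, apex=6.216, x_land=202.827, impact vy=-11.038
  bounce: vy ← 0.74·11.038 = 8.168
Arc 5: start y=0.000, vy=8.168 → t=1.667, apex=3.404, x_land=226.431, impact vy=-8.168
  bounce: vy ← 0.74·8.168 = 6.045
Arc 6: start y=0.000, vy=6.045 → t=1.234, apex=1.864, x_land=243.899, impact vy=-6.045
  bounce: vy ← 0.74·6.045 = 4.473
Arc 7: start y=0.000, vy=4.473 → t=0.913, apex=1.021, x_land=256.825, impact vy=-4.473
  bounce: vy ← 0.74·4.473 = 3.310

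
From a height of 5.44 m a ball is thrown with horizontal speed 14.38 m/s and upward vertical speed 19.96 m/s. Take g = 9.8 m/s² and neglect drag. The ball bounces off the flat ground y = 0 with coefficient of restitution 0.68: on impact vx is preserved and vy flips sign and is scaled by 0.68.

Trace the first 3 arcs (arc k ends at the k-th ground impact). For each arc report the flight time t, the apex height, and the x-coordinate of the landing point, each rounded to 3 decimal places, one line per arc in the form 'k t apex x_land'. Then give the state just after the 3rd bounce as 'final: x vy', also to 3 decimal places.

1 4.330 25.767 62.264
2 3.119 11.914 107.110
3 2.121 5.509 137.606
final: 137.606 7.066

Arc 1: start y=5.440, vy=19.960 → t=4.330, apex=25.767, x_land=62.264, impact vy=-22.473
  bounce: vy ← 0.68·22.473 = 15.281
Arc 2: start y=0.000, vy=15.281 → t=3.119, apex=11.914, x_land=107.110, impact vy=-15.281
  bounce: vy ← 0.68·15.281 = 10.391
Arc 3: start y=0.000, vy=10.391 → t=2.121, apex=5.509, x_land=137.606, impact vy=-10.391
  bounce: vy ← 0.68·10.391 = 7.066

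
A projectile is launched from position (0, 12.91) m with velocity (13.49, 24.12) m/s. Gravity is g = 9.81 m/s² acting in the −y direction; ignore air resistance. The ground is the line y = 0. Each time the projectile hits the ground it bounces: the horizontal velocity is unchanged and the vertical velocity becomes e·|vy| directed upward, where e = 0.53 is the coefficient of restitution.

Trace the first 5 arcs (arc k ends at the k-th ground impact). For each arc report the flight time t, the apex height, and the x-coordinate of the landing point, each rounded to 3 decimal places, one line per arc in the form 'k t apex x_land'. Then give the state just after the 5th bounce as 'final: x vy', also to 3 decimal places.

Arc 1: start y=12.910, vy=24.120 → t=5.404, apex=42.562, x_land=72.906, impact vy=-28.898
  bounce: vy ← 0.53·28.898 = 15.316
Arc 2: start y=0.000, vy=15.316 → t=3.122, apex=11.956, x_land=115.028, impact vy=-15.316
  bounce: vy ← 0.53·15.316 = 8.117
Arc 3: start y=0.000, vy=8.117 → t=1.655, apex=3.358, x_land=137.353, impact vy=-8.117
  bounce: vy ← 0.53·8.117 = 4.302
Arc 4: start y=0.000, vy=4.302 → t=0.877, apex=0.943, x_land=149.185, impact vy=-4.302
  bounce: vy ← 0.53·4.302 = 2.280
Arc 5: start y=0.000, vy=2.280 → t=0.465, apex=0.265, x_land=155.456, impact vy=-2.280
  bounce: vy ← 0.53·2.280 = 1.208

1 5.404 42.562 72.906
2 3.122 11.956 115.028
3 1.655 3.358 137.353
4 0.877 0.943 149.185
5 0.465 0.265 155.456
final: 155.456 1.208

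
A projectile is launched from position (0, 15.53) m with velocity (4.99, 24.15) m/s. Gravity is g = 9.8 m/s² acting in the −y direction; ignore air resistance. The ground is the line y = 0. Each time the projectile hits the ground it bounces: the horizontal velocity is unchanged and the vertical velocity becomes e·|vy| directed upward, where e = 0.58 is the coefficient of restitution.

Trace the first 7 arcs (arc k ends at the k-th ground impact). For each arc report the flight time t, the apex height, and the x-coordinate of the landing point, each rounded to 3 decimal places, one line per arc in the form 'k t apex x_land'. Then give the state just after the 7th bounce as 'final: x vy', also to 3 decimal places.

1 5.504 45.286 27.467
2 3.526 15.234 45.064
3 2.045 5.125 55.270
4 1.186 1.724 61.190
5 0.688 0.580 64.623
6 0.399 0.195 66.615
7 0.231 0.066 67.770
final: 67.770 0.658

Arc 1: start y=15.530, vy=24.150 → t=5.504, apex=45.286, x_land=27.467, impact vy=-29.793
  bounce: vy ← 0.58·29.793 = 17.280
Arc 2: start y=0.000, vy=17.280 → t=3.526, apex=15.234, x_land=45.064, impact vy=-17.280
  bounce: vy ← 0.58·17.280 = 10.022
Arc 3: start y=0.000, vy=10.022 → t=2.045, apex=5.125, x_land=55.270, impact vy=-10.022
  bounce: vy ← 0.58·10.022 = 5.813
Arc 4: start y=0.000, vy=5.813 → t=1.186, apex=1.724, x_land=61.190, impact vy=-5.813
  bounce: vy ← 0.58·5.813 = 3.372
Arc 5: start y=0.000, vy=3.372 → t=0.688, apex=0.580, x_land=64.623, impact vy=-3.372
  bounce: vy ← 0.58·3.372 = 1.955
Arc 6: start y=0.000, vy=1.955 → t=0.399, apex=0.195, x_land=66.615, impact vy=-1.955
  bounce: vy ← 0.58·1.955 = 1.134
Arc 7: start y=0.000, vy=1.134 → t=0.231, apex=0.066, x_land=67.770, impact vy=-1.134
  bounce: vy ← 0.58·1.134 = 0.658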